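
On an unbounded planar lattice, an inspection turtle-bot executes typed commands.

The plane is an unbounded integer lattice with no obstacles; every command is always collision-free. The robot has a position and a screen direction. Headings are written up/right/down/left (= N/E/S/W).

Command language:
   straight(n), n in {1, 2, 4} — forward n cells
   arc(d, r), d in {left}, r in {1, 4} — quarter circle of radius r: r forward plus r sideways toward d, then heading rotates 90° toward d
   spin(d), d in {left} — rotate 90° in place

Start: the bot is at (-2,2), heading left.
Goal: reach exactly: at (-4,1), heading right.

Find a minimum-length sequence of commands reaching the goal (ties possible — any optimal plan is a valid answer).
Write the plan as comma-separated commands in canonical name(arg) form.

begin: at (-2,2), heading left
step 1 (straight(1)): at (-3,2), heading left
step 2 (arc(left, 1)): at (-4,1), heading down
step 3 (spin(left)): at (-4,1), heading right
minimal: 3 command(s), checked below 3.

straight(1), arc(left, 1), spin(left)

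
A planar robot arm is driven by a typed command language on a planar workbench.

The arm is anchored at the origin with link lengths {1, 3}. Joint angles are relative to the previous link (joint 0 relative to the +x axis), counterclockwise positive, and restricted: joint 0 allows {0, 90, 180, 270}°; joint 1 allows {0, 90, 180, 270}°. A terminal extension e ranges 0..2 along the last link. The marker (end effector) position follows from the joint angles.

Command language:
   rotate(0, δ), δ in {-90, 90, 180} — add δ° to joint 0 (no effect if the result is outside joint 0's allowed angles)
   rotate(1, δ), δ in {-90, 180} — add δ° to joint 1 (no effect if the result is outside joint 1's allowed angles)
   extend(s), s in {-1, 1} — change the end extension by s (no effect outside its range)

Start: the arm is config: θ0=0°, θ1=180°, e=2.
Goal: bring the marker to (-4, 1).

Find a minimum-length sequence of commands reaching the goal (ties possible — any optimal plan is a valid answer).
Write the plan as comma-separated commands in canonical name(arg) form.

start: config: θ0=0°, θ1=180°, e=2
[1] after rotate(1, -90): config: θ0=0°, θ1=90°, e=2
[2] after extend(-1): config: θ0=0°, θ1=90°, e=1
[3] after rotate(0, 90): config: θ0=90°, θ1=90°, e=1
minimal: 3 command(s), checked below 3.

rotate(1, -90), extend(-1), rotate(0, 90)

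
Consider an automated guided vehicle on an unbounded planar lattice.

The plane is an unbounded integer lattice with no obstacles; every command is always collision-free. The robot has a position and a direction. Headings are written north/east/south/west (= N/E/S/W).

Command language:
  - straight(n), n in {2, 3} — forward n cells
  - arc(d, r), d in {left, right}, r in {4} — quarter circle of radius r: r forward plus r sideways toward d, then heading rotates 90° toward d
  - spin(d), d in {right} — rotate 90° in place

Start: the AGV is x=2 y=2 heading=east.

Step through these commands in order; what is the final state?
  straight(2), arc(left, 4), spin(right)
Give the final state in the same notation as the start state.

x=8 y=6 heading=east

begin: x=2 y=2 heading=east
[1] after straight(2): x=4 y=2 heading=east
[2] after arc(left, 4): x=8 y=6 heading=north
[3] after spin(right): x=8 y=6 heading=east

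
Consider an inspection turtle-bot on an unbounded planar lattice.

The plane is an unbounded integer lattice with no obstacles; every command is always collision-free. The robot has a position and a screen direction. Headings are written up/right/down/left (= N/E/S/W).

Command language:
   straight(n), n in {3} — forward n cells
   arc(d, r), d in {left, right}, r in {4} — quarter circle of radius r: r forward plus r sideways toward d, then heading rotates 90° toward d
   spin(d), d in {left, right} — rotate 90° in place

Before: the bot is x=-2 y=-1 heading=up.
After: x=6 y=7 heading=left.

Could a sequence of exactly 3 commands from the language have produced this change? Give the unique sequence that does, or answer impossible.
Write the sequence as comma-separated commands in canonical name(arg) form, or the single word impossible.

arc(right, 4), arc(left, 4), spin(left)

key: order matters: swapping arc(right, 4) and spin(left) lands elsewhere
start: x=-2 y=-1 heading=up
[1] after arc(right, 4): x=2 y=3 heading=right
[2] after arc(left, 4): x=6 y=7 heading=up
[3] after spin(left): x=6 y=7 heading=left
uniquely the one of 125 3-step routes that fits.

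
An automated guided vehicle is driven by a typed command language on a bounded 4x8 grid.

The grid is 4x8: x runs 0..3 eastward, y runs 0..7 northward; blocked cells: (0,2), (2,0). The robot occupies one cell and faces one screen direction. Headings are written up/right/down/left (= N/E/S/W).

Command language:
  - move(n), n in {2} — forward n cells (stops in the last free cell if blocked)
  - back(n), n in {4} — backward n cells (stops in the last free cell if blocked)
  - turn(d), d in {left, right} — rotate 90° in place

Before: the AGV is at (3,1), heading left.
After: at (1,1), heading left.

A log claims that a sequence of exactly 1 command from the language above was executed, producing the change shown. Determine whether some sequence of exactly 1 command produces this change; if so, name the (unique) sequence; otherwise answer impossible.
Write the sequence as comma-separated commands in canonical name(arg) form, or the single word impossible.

move(2)

key: heading stays W — the single command does not turn
t0: at (3,1), heading left
[1] after move(2): at (1,1), heading left
all 4 alternatives checked — unique.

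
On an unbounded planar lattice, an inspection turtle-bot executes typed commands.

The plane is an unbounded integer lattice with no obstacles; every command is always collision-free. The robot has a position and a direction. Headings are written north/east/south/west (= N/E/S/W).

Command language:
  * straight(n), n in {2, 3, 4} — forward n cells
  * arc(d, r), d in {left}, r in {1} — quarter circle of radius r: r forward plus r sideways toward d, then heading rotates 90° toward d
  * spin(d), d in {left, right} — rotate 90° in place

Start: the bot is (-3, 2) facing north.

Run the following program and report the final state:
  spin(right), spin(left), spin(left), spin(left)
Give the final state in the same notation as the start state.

start: (-3, 2) facing north
[1] after spin(right): (-3, 2) facing east
[2] after spin(left): (-3, 2) facing north
[3] after spin(left): (-3, 2) facing west
[4] after spin(left): (-3, 2) facing south

(-3, 2) facing south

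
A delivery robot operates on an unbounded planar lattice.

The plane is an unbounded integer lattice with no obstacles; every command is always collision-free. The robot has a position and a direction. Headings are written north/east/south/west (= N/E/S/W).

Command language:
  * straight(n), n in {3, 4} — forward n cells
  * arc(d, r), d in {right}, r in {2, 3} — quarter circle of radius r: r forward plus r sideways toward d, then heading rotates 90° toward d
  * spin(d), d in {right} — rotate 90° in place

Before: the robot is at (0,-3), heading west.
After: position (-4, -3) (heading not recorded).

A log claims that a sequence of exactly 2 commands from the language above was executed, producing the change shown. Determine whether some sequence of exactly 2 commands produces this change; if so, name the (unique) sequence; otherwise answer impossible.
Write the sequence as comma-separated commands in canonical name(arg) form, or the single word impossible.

key: running spin(right) before straight(4) would end elsewhere — order is forced
initial: at (0,-3), heading west
t=1 straight(4) ⇒ at (-4,-3), heading west
t=2 spin(right) ⇒ at (-4,-3), heading north
all 25 alternatives checked — unique.

straight(4), spin(right)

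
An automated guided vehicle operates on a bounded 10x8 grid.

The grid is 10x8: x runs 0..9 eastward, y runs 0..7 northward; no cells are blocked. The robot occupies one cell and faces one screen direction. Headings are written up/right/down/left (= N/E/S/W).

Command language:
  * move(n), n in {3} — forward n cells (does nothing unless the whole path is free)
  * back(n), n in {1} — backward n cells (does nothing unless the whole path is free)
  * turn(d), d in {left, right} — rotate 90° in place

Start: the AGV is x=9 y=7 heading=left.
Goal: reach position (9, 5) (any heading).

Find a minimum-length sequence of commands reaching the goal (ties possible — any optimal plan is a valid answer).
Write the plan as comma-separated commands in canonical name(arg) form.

t0: x=9 y=7 heading=left
[1] after turn(right): x=9 y=7 heading=up
[2] after back(1): x=9 y=6 heading=up
[3] after back(1): x=9 y=5 heading=up
nothing shorter than 3 reaches the goal.

turn(right), back(1), back(1)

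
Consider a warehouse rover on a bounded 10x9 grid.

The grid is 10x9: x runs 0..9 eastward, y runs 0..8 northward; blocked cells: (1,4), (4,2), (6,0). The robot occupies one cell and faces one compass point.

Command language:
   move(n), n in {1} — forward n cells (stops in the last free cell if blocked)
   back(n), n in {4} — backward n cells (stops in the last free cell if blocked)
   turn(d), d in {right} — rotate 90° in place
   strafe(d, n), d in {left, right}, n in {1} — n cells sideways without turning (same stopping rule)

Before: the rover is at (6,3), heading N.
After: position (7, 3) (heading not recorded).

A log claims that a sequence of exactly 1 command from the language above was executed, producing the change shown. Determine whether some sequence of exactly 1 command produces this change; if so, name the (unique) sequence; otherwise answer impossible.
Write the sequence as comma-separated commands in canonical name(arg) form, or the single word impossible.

strafe(right, 1)

start: at (6,3), heading N
1. strafe(right, 1) → at (7,3), heading N
no other 1-command option fits: unique.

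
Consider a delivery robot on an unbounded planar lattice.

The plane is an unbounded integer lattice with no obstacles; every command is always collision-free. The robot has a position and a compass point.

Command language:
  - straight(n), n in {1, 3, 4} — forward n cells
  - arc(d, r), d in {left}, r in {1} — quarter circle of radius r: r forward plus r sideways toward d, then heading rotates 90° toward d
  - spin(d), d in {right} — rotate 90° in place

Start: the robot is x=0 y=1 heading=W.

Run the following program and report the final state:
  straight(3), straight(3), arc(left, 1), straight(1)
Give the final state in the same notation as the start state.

start: x=0 y=1 heading=W
t=1 straight(3) ⇒ x=-3 y=1 heading=W
t=2 straight(3) ⇒ x=-6 y=1 heading=W
t=3 arc(left, 1) ⇒ x=-7 y=0 heading=S
t=4 straight(1) ⇒ x=-7 y=-1 heading=S

x=-7 y=-1 heading=S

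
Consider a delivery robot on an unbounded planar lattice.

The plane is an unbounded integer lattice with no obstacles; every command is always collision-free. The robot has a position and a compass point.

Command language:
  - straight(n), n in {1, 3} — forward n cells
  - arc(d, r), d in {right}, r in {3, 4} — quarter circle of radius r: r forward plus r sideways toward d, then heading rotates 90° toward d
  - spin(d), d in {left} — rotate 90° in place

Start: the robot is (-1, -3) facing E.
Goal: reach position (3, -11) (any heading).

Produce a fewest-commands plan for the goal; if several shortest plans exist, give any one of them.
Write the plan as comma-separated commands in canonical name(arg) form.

from: (-1, -3) facing E
step 1 (arc(right, 4)): (3, -7) facing S
step 2 (straight(1)): (3, -8) facing S
step 3 (straight(3)): (3, -11) facing S
nothing shorter than 3 reaches the goal.

arc(right, 4), straight(1), straight(3)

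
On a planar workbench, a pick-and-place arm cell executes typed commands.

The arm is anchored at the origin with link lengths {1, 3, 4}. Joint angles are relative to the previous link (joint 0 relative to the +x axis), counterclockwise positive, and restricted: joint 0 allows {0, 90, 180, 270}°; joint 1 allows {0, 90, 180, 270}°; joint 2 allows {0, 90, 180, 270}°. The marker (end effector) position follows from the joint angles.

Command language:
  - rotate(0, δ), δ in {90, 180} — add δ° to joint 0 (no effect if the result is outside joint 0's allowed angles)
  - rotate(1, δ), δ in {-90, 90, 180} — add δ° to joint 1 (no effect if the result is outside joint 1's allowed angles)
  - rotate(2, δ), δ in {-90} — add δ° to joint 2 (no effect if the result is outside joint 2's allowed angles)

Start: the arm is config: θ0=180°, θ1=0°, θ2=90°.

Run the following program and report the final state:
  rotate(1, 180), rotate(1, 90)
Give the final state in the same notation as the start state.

from: config: θ0=180°, θ1=0°, θ2=90°
[1] after rotate(1, 180): config: θ0=180°, θ1=180°, θ2=90°
[2] after rotate(1, 90): config: θ0=180°, θ1=270°, θ2=90°

config: θ0=180°, θ1=270°, θ2=90°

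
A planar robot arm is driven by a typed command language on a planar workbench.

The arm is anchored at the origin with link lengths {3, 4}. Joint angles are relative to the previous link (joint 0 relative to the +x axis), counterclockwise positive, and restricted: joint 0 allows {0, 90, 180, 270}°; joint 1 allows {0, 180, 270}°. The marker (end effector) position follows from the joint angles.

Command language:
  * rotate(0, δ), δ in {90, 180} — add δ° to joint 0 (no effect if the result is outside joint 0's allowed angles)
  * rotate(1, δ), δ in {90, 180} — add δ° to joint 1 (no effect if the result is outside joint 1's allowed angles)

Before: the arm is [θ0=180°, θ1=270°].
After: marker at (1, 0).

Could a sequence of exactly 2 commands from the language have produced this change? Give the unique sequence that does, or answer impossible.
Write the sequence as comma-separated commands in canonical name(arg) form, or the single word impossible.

rotate(1, 90), rotate(1, 180)

key: order matters: swapping rotate(1, 90) and rotate(1, 180) lands elsewhere
begin: [θ0=180°, θ1=270°]
1. rotate(1, 90) → [θ0=180°, θ1=0°]
2. rotate(1, 180) → [θ0=180°, θ1=180°]
all 16 alternatives checked — unique.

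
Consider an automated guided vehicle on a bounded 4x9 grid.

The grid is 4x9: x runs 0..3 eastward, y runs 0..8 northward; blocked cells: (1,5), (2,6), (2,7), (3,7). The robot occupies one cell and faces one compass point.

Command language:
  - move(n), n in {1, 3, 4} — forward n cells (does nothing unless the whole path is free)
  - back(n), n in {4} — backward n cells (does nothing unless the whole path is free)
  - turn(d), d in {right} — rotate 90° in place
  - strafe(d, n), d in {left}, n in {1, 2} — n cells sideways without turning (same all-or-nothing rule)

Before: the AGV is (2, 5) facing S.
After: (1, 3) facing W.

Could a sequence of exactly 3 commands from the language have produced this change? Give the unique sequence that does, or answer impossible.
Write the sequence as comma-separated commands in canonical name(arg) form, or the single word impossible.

key: cell and facing (now W) both changed — the 3 commands mix motion and turning
initial: (2, 5) facing S
t=1 turn(right) ⇒ (2, 5) facing W
t=2 strafe(left, 2) ⇒ (2, 3) facing W
t=3 move(1) ⇒ (1, 3) facing W
no rival 3-sequence matches.

turn(right), strafe(left, 2), move(1)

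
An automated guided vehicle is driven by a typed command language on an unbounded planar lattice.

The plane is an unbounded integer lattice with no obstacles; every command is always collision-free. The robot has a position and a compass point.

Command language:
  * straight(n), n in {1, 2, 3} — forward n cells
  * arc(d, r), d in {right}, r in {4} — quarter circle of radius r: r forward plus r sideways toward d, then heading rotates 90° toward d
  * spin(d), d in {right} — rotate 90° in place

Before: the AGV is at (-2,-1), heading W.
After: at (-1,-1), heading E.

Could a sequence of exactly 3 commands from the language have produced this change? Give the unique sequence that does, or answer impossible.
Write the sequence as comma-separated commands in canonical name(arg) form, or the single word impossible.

key: order matters: swapping spin(right) and straight(1) lands elsewhere
initial: at (-2,-1), heading W
t=1 spin(right) ⇒ at (-2,-1), heading N
t=2 spin(right) ⇒ at (-2,-1), heading E
t=3 straight(1) ⇒ at (-1,-1), heading E
no rival 3-sequence matches.

spin(right), spin(right), straight(1)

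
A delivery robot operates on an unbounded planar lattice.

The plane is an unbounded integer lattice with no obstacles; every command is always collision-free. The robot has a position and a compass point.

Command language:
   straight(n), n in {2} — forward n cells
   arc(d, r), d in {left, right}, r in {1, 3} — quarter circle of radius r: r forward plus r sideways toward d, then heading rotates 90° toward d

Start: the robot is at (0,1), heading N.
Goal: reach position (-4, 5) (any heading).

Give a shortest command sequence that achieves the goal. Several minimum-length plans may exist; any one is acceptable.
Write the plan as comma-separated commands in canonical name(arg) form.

arc(left, 1), arc(right, 3)

begin: at (0,1), heading N
1. arc(left, 1) → at (-1,2), heading W
2. arc(right, 3) → at (-4,5), heading N
shorter routes all fall short; 2 is best.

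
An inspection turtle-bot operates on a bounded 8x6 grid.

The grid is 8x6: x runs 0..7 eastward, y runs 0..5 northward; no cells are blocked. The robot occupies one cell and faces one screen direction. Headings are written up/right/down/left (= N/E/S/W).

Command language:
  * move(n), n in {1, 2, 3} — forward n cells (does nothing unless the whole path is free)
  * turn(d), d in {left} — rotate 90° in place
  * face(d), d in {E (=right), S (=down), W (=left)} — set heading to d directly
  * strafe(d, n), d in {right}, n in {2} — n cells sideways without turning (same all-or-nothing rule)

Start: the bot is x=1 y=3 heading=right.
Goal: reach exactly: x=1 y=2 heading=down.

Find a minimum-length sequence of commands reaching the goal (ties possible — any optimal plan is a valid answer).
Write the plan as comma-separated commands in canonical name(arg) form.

initial: x=1 y=3 heading=right
[1] after face(S): x=1 y=3 heading=down
[2] after move(1): x=1 y=2 heading=down
no 1-step plan works, so 2 is optimal.

face(S), move(1)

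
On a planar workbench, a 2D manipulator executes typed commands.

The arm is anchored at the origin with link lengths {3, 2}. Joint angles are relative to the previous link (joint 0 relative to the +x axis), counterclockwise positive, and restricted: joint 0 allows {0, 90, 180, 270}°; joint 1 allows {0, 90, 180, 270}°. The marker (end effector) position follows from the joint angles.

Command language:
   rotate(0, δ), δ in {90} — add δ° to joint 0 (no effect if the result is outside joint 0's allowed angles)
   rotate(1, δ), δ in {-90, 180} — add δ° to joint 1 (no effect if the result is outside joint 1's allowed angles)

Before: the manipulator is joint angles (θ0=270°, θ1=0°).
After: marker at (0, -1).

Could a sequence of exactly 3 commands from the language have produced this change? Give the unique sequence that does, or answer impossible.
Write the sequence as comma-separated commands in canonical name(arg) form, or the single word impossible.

initial: joint angles (θ0=270°, θ1=0°)
step 1 (rotate(1, 180)): joint angles (θ0=270°, θ1=180°)
step 2 (rotate(1, 180)): joint angles (θ0=270°, θ1=0°)
step 3 (rotate(1, 180)): joint angles (θ0=270°, θ1=180°)
all 27 alternatives checked — unique.

rotate(1, 180), rotate(1, 180), rotate(1, 180)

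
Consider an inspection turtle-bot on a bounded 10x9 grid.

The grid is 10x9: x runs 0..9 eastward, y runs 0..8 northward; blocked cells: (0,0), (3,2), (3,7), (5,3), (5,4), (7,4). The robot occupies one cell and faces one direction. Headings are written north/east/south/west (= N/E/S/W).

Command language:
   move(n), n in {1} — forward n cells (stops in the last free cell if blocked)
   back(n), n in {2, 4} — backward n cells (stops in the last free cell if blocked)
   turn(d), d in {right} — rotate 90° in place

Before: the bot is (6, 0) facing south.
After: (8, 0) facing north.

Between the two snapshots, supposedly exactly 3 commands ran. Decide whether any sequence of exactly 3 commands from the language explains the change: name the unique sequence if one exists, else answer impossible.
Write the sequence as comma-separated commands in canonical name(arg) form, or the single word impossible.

key: position moved to (8,0) AND the heading swung to N — translation plus rotation needed
initial: (6, 0) facing south
t=1 turn(right) ⇒ (6, 0) facing west
t=2 back(2) ⇒ (8, 0) facing west
t=3 turn(right) ⇒ (8, 0) facing north
all 64 alternatives checked — unique.

turn(right), back(2), turn(right)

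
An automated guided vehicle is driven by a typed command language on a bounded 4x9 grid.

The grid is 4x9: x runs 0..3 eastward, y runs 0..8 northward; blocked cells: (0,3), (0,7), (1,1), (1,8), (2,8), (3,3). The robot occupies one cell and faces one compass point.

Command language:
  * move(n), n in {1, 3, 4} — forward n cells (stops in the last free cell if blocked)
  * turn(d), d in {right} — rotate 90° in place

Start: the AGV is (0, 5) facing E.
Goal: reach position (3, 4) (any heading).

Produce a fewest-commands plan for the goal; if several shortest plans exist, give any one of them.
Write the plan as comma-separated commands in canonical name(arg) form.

move(4), turn(right), move(1)

t0: (0, 5) facing E
step 1 (move(4)): (3, 5) facing E
step 2 (turn(right)): (3, 5) facing S
step 3 (move(1)): (3, 4) facing S
nothing shorter than 3 reaches the goal.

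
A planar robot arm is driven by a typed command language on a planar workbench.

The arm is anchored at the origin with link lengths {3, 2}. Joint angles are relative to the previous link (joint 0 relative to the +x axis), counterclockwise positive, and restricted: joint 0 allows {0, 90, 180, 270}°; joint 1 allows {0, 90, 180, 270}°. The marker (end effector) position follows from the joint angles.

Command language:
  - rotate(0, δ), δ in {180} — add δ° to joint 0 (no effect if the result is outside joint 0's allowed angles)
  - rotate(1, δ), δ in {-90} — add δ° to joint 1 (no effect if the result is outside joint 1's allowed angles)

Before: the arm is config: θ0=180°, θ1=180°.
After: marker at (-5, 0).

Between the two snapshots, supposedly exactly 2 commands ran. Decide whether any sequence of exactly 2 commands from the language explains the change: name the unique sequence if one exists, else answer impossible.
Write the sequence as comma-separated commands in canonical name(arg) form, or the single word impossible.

rotate(1, -90), rotate(1, -90)

t0: config: θ0=180°, θ1=180°
step 1 (rotate(1, -90)): config: θ0=180°, θ1=90°
step 2 (rotate(1, -90)): config: θ0=180°, θ1=0°
no rival 2-sequence matches.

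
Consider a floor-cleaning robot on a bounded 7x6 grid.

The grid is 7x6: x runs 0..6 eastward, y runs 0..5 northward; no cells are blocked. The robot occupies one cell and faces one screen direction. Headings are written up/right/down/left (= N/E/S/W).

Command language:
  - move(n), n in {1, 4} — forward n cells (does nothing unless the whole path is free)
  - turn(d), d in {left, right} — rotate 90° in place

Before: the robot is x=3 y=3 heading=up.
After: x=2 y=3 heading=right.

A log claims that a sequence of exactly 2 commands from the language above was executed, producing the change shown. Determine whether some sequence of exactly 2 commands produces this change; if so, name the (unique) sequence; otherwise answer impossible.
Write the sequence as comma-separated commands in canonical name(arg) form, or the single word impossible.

impossible

no 2-step route produces this change.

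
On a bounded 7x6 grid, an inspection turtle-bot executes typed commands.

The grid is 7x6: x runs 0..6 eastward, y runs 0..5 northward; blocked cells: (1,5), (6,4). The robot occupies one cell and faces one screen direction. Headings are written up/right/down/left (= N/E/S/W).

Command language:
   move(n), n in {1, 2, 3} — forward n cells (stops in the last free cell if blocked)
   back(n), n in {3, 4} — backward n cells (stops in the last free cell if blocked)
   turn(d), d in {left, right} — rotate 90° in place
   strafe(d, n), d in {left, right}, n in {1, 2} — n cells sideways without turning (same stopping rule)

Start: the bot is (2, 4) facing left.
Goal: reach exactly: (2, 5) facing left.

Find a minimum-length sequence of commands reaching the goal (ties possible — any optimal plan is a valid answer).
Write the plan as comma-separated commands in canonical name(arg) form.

start: (2, 4) facing left
1. strafe(right, 2) → (2, 5) facing left
no 0-step plan works, so 1 is optimal.

strafe(right, 2)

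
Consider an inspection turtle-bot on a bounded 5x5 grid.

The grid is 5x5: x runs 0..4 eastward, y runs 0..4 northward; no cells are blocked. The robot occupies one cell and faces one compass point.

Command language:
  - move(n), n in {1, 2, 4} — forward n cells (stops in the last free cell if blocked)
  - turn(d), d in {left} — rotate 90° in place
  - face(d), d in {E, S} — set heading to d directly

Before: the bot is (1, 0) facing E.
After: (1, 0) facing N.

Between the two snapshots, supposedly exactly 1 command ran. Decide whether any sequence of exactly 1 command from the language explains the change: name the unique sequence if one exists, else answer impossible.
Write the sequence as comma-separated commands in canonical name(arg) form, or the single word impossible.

turn(left)

key: parked at (1,0) the whole time — nothing moves the robot
begin: (1, 0) facing E
step 1 (turn(left)): (1, 0) facing N
uniquely the one of 6 1-step routes that fits.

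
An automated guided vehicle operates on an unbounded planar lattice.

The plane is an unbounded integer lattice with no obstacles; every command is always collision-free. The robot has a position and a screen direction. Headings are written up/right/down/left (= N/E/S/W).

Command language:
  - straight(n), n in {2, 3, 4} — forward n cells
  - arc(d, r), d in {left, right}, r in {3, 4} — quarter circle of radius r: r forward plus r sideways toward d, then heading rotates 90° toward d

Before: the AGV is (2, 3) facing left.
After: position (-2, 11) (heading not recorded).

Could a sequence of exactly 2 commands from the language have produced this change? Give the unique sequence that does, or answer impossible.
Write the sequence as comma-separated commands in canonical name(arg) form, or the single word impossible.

key: running straight(4) before arc(right, 4) would end elsewhere — order is forced
start: (2, 3) facing left
step 1 (arc(right, 4)): (-2, 7) facing up
step 2 (straight(4)): (-2, 11) facing up
no other 2-command option fits: unique.

arc(right, 4), straight(4)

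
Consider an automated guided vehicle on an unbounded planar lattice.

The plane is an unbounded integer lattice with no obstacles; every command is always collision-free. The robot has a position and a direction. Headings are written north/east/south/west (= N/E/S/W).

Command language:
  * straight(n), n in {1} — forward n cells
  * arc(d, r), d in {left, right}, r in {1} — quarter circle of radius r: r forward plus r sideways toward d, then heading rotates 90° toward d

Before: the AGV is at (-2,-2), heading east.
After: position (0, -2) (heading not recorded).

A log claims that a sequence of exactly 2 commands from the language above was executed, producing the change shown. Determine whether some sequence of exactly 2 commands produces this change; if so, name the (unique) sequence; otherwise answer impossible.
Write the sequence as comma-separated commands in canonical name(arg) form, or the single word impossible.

straight(1), straight(1)

t0: at (-2,-2), heading east
step 1 (straight(1)): at (-1,-2), heading east
step 2 (straight(1)): at (0,-2), heading east
all 9 alternatives checked — unique.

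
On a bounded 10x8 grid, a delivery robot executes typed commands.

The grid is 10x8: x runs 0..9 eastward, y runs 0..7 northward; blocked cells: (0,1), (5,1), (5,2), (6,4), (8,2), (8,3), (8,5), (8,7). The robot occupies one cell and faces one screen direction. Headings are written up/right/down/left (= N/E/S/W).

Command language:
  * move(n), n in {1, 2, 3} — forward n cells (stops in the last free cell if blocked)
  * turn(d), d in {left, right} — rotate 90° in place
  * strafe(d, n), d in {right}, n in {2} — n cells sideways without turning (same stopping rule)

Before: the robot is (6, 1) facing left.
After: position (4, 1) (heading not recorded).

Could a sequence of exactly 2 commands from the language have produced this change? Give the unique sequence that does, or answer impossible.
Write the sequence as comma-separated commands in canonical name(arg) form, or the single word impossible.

checked all 2-command options: none fits.

impossible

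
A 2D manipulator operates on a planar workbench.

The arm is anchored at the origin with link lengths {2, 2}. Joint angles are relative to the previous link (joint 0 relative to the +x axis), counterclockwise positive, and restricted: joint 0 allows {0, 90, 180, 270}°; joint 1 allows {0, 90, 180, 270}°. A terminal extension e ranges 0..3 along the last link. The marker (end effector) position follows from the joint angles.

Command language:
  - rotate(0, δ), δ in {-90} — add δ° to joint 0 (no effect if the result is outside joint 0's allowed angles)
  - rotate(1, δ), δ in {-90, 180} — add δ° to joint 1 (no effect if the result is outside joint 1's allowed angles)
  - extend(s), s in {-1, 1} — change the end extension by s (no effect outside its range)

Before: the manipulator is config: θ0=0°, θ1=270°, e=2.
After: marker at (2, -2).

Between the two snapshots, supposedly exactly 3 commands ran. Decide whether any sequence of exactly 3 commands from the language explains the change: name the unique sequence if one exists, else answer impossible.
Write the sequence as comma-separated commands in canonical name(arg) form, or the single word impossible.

initial: config: θ0=0°, θ1=270°, e=2
[1] after extend(-1): config: θ0=0°, θ1=270°, e=1
[2] after extend(-1): config: θ0=0°, θ1=270°, e=0
[3] after extend(-1): config: θ0=0°, θ1=270°, e=0
all 125 alternatives checked — unique.

extend(-1), extend(-1), extend(-1)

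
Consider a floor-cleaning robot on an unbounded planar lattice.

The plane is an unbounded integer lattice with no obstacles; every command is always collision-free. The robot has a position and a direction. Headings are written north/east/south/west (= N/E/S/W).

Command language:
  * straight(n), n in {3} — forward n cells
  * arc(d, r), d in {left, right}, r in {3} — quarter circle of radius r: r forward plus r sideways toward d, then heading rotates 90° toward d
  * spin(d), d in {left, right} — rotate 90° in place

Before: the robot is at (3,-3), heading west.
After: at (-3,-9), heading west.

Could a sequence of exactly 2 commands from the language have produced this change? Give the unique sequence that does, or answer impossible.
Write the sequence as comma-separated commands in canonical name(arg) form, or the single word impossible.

key: still facing W at the end — net rotation zero over 2 steps
initial: at (3,-3), heading west
step 1 (arc(left, 3)): at (0,-6), heading south
step 2 (arc(right, 3)): at (-3,-9), heading west
no rival 2-sequence matches.

arc(left, 3), arc(right, 3)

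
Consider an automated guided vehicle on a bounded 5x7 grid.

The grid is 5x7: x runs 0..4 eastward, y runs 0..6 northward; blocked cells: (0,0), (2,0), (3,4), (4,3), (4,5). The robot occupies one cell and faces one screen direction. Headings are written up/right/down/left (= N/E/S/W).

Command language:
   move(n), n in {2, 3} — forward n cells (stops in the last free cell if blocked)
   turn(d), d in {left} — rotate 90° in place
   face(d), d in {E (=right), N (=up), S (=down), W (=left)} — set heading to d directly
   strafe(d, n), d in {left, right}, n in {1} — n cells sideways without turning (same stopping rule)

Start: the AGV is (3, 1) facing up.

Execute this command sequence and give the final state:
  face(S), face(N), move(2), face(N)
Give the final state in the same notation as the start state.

(3, 3) facing up

begin: (3, 1) facing up
step 1 (face(S)): (3, 1) facing down
step 2 (face(N)): (3, 1) facing up
step 3 (move(2)): (3, 3) facing up
step 4 (face(N)): (3, 3) facing up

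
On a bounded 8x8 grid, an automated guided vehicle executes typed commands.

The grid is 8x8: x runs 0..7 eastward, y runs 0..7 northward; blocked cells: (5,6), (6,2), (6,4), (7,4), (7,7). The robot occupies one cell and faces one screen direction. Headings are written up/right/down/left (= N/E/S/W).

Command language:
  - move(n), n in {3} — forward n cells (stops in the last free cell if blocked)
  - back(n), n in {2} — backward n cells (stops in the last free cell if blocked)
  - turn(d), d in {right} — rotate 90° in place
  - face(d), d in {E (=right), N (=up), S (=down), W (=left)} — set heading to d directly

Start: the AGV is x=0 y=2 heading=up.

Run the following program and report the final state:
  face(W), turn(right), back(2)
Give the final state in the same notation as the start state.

start: x=0 y=2 heading=up
[1] after face(W): x=0 y=2 heading=left
[2] after turn(right): x=0 y=2 heading=up
[3] after back(2): x=0 y=0 heading=up

x=0 y=0 heading=up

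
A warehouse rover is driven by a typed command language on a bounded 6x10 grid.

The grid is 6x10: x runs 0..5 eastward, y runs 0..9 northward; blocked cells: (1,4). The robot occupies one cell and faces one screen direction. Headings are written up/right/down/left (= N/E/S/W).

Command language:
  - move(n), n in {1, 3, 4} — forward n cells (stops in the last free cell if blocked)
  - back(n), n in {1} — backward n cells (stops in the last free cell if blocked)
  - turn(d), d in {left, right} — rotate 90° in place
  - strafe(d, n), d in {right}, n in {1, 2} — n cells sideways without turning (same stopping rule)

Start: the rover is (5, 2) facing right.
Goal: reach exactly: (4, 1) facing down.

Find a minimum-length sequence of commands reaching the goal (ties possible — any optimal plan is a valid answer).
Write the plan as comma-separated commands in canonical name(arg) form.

begin: (5, 2) facing right
[1] after back(1): (4, 2) facing right
[2] after turn(right): (4, 2) facing down
[3] after move(1): (4, 1) facing down
nothing shorter than 3 reaches the goal.

back(1), turn(right), move(1)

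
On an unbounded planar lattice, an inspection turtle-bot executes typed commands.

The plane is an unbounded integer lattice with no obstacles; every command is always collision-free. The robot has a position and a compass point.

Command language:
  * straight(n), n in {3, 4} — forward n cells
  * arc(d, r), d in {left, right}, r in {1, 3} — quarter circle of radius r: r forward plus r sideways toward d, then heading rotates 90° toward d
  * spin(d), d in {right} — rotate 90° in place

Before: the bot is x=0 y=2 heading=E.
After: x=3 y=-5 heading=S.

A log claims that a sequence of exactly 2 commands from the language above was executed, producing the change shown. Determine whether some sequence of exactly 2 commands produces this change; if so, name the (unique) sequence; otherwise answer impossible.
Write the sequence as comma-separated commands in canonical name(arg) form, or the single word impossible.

arc(right, 3), straight(4)

key: running straight(4) before arc(right, 3) would end elsewhere — order is forced
t0: x=0 y=2 heading=E
t=1 arc(right, 3) ⇒ x=3 y=-1 heading=S
t=2 straight(4) ⇒ x=3 y=-5 heading=S
no rival 2-sequence matches.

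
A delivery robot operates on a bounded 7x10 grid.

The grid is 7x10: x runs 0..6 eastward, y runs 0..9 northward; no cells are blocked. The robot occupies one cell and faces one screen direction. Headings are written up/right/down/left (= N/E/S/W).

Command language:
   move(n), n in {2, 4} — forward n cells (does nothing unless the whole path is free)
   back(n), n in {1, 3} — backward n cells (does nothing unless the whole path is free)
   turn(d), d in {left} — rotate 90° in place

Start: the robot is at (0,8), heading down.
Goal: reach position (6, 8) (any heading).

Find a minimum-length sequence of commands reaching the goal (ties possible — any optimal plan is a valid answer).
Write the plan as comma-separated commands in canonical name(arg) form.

t0: at (0,8), heading down
step 1 (turn(left)): at (0,8), heading right
step 2 (move(4)): at (4,8), heading right
step 3 (move(2)): at (6,8), heading right
no 2-step plan works, so 3 is optimal.

turn(left), move(4), move(2)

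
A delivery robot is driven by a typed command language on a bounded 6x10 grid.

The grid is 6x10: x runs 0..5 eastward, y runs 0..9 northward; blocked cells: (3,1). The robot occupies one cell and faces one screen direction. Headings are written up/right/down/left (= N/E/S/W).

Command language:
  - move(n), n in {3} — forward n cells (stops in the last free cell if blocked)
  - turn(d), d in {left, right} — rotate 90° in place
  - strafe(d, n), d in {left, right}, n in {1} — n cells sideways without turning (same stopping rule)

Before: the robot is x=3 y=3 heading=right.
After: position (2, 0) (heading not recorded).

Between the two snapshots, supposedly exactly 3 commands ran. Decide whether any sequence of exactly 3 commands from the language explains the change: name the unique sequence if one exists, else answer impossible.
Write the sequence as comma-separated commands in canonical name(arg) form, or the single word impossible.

key: order matters: swapping turn(right) and move(3) lands elsewhere
from: x=3 y=3 heading=right
t=1 turn(right) ⇒ x=3 y=3 heading=down
t=2 strafe(right, 1) ⇒ x=2 y=3 heading=down
t=3 move(3) ⇒ x=2 y=0 heading=down
all 125 alternatives checked — unique.

turn(right), strafe(right, 1), move(3)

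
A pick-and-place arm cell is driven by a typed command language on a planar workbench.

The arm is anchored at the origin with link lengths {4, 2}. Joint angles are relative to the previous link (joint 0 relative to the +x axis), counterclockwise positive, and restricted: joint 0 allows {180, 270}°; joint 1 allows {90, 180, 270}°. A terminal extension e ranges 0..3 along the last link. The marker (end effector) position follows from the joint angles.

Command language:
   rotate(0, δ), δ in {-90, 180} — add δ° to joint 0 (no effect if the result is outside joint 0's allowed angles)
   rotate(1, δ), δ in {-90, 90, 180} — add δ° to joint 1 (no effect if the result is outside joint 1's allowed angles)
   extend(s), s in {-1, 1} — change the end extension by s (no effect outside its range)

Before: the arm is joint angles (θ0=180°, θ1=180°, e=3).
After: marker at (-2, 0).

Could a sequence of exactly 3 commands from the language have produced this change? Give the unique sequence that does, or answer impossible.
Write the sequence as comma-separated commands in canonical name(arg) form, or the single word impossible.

begin: joint angles (θ0=180°, θ1=180°, e=3)
t=1 extend(-1) ⇒ joint angles (θ0=180°, θ1=180°, e=2)
t=2 extend(-1) ⇒ joint angles (θ0=180°, θ1=180°, e=1)
t=3 extend(-1) ⇒ joint angles (θ0=180°, θ1=180°, e=0)
all 343 alternatives checked — unique.

extend(-1), extend(-1), extend(-1)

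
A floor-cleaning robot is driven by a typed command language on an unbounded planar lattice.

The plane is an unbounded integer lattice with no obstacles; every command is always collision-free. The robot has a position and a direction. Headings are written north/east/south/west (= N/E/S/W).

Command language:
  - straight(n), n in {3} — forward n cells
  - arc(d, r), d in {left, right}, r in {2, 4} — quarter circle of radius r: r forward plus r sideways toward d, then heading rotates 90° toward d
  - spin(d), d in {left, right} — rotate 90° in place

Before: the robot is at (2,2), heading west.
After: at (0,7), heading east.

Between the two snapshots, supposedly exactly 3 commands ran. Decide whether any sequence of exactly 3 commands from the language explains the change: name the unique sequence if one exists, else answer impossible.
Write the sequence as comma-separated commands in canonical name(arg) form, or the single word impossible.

key: cell and facing (now E) both changed — the 3 commands mix motion and turning
start: at (2,2), heading west
1. arc(right, 2) → at (0,4), heading north
2. straight(3) → at (0,7), heading north
3. spin(right) → at (0,7), heading east
uniquely the one of 343 3-step routes that fits.

arc(right, 2), straight(3), spin(right)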